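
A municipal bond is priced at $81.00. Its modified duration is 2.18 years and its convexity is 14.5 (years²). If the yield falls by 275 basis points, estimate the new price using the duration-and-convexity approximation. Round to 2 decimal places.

Duration effect: -D_mod·Δy = -2.18 × (-0.0275) = +0.059950
Convexity effect: ½·C·(Δy)² = 0.5 × 14.5 × (-0.0275)² = +0.0054828125
ΔP/P ≈ +0.059950 + 0.0054828125 = +0.0654328125
New price ≈ 81.00 × (1 + 0.0654328125) = 86.3000578125.

$86.30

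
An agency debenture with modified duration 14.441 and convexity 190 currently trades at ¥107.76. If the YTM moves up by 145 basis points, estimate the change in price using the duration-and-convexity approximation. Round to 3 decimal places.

-¥20.412

Duration effect: -D_mod·Δy = -14.441 × (+0.0145) = -0.2093945
Convexity effect: ½·C·(Δy)² = 0.5 × 190 × (0.0145)² = +0.01997375
ΔP/P ≈ -0.2093945 + 0.01997375 = -0.18942075
ΔP ≈ 107.76 × (-0.18942075) = -20.41198002.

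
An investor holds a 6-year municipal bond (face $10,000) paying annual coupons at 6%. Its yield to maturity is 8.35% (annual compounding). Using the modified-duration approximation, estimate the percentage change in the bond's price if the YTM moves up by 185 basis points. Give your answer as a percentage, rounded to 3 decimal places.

Periodic yield y = 0.0835. Modified duration first:
  t   CF        PV=CF/(1+0.0835)^t    t·PV
  1       600.00       553.7610       553.7610
  2       600.00       511.0853     1,022.1707
  3       600.00       471.6985     1,415.0955
  4       600.00       435.3470     1,741.3881
  5       600.00       401.7970     2,008.9849
  6    10,600.00     6,551.3737    39,308.2421
  Σ                  8,925.0625    46,049.6423
P = 8,925.0625; D_Mac = 5.15959 yrs; D_mod = 5.15959/(1+0.0835) = 4.76196 yrs.
ΔP/P ≈ -D_mod · Δy = -4.76196 × (+0.0185) = -0.088096 = -8.8096%.

-8.810%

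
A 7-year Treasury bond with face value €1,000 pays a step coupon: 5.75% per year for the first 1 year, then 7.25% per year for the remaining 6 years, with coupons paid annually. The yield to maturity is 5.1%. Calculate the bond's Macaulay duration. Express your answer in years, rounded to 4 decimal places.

5.8723 years

Periodic yield y = 0.051. Discount each cash flow and weight by its year:
  t   CF        PV=CF/(1+0.051)^t    t·PV
  1        57.50        54.7098        54.7098
  2        72.50        65.6346       131.2691
  3        72.50        62.4496       187.3489
  4        72.50        59.4192       237.6770
  5        72.50        56.5359       282.6796
  6        72.50        53.7925       322.7550
  7     1,072.50       757.1437     5,300.0056
  Σ                  1,109.6853     6,516.4450
Price P = Σ PV = 1,109.6853.
Macaulay duration = Σ(t·PV) / P = 6,516.4450 / 1,109.6853 = 5.87234 years.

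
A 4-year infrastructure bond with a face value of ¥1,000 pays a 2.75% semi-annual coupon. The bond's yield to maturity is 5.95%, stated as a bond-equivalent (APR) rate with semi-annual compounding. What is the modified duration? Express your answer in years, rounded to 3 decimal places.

Periodic yield y = 0.02975. First find Macaulay duration:
  t   CF        PV=CF/(1+0.02975)^t    t·PV
  1        13.75        13.3528        13.3528
  2        13.75        12.9670        25.9340
  3        13.75        12.5924        37.7771
  4        13.75        12.2286        48.9143
  5        13.75        11.8753        59.3764
  6        13.75        11.5322        69.1932
  7        13.75        11.1990        78.3932
  8     1,013.75       801.8192     6,414.5538
  Σ                    887.5664     6,747.4945
P = 887.5664; Macaulay duration = 6,747.4945 / 887.5664 = 7.60224 half-year periods = 3.80112 years.
Modified duration = D_Mac / (1 + y) = 3.80112 / 1.02975 = 3.69130 years.

3.691 years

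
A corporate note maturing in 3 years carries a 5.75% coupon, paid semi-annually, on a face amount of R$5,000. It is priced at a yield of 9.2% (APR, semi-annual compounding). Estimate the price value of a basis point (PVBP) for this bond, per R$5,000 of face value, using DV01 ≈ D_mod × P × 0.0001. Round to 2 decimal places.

R$1.21

Periodic yield y = 0.046.
  t   CF        PV=CF/(1+0.046)^t    t·PV
  1       143.75       137.4283       137.4283
  2       143.75       131.3846       262.7692
  3       143.75       125.6067       376.8201
  4       143.75       120.0829       480.3315
  5       143.75       114.8020       574.0100
  6     5,143.75     3,927.2608    23,563.5649
  Σ                  4,556.5653    25,394.9241
P = 4,556.5653; D_Mac = 5.57326 half-year periods = 2.78663 yrs; D_mod = 2.66408 yrs.
DV01 ≈ 2.66408 × 4,556.5653 × 0.0001 = 1.213907.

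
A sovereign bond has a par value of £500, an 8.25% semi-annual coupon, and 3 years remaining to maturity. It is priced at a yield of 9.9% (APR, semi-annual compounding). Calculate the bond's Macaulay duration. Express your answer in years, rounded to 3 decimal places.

2.711 years

Periodic yield y = 0.0495. Discount each cash flow and weight by its period:
  t   CF        PV=CF/(1+0.0495)^t    t·PV
  1       20.625        19.6522        19.6522
  2       20.625        18.7253        37.4506
  3       20.625        17.8421        53.5264
  4       20.625        17.0006        68.0024
  5       20.625        16.1988        80.9938
  6      520.625       389.6102     2,337.6614
  Σ                    479.0292     2,597.2868
Price P = Σ PV = 479.0292.
Macaulay duration = Σ(t·PV) / P = 2,597.2868 / 479.0292 = 5.42198 half-year periods.
In years: 5.42198 / 2 = 2.71099 years.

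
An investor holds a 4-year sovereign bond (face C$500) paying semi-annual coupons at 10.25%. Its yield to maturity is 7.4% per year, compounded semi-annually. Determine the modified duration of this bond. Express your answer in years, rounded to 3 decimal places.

3.291 years

Periodic yield y = 0.037. First find Macaulay duration:
  t   CF        PV=CF/(1+0.037)^t    t·PV
  1       25.625        24.7107        24.7107
  2       25.625        23.8290        47.6581
  3       25.625        22.9788        68.9364
  4       25.625        22.1589        88.6357
  5       25.625        21.3683       106.8415
  6       25.625        20.6059       123.6353
  7       25.625        19.8707       139.0947
  8      525.625       393.0483     3,144.3867
  Σ                    548.5707     3,743.8992
P = 548.5707; Macaulay duration = 3,743.8992 / 548.5707 = 6.82483 half-year periods = 3.41241 years.
Modified duration = D_Mac / (1 + y) = 3.41241 / 1.037 = 3.29066 years.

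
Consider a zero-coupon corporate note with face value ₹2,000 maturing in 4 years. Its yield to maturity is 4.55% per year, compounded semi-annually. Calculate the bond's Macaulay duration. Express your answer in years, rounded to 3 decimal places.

A zero-coupon bond has a single cash flow at maturity, so its Macaulay duration equals its maturity: 4 years.
(Equivalently: 8 semi-annual periods ÷ 2 = 4 years.)

4.000 years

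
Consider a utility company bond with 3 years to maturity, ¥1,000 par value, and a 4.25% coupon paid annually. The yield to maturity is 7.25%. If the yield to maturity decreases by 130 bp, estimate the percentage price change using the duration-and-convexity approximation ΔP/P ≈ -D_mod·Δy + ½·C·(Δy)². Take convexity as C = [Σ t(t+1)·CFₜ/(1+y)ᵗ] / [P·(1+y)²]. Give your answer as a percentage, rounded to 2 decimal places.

+3.57%

With y = 0.0725:
  t   CF        PV=CF/(1+0.0725)^t    t·PV        t(t+1)·PV
  1        42.50        39.6270        39.6270          79.2541
  2        42.50        36.9483        73.8966         221.6897
  3     1,042.50       845.0534     2,535.1602      10,140.6410
  Σ                    921.6287     2,648.6839      10,441.5848
P = 921.6287; D_Mac = 2.87392 yrs; D_mod = 2.67964 yrs; C = 9.84954.
Duration effect: -2.67964 × (-0.013) = +0.034835
Convexity effect: 0.5 × 9.84954 × (-0.013)² = +0.0008323
ΔP/P ≈ +0.034835 + 0.0008323 = +0.035668 = +3.5668%.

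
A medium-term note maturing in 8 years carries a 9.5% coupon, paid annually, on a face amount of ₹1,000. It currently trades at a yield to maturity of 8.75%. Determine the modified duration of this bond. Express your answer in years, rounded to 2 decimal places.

Periodic yield y = 0.0875. First find Macaulay duration:
  t   CF        PV=CF/(1+0.0875)^t    t·PV
  1        95.00        87.3563        87.3563
  2        95.00        80.3277       160.6553
  3        95.00        73.8645       221.5935
  4        95.00        67.9214       271.6855
  5        95.00        62.4564       312.2822
  6        95.00        57.4312       344.5873
  7        95.00        52.8103       369.6722
  8     1,095.00       559.7318     4,477.8545
  Σ                  1,041.8997     6,245.6870
P = 1,041.8997; Macaulay duration = 6,245.6870 / 1,041.8997 = 5.99452 years.
Modified duration = D_Mac / (1 + y) = 5.99452 / 1.0875 = 5.51220 years.

5.51 years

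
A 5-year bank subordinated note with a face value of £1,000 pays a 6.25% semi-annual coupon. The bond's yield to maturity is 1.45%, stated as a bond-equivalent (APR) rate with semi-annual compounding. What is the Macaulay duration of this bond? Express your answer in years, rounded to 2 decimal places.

4.44 years

Periodic yield y = 0.00725. Discount each cash flow and weight by its period:
  t   CF        PV=CF/(1+0.00725)^t    t·PV
  1        31.25        31.0251        31.0251
  2        31.25        30.8018        61.6035
  3        31.25        30.5801        91.7402
  4        31.25        30.3599       121.4398
  5        31.25        30.1414       150.7071
  6        31.25        29.9245       179.5468
  7        31.25        29.7091       207.9635
  8        31.25        29.4952       235.9619
  9        31.25        29.2829       263.5464
  10    1,031.25       959.3812     9,593.8119
  Σ                  1,230.7011    10,937.3460
Price P = Σ PV = 1,230.7011.
Macaulay duration = Σ(t·PV) / P = 10,937.3460 / 1,230.7011 = 8.88709 half-year periods.
In years: 8.88709 / 2 = 4.44354 years.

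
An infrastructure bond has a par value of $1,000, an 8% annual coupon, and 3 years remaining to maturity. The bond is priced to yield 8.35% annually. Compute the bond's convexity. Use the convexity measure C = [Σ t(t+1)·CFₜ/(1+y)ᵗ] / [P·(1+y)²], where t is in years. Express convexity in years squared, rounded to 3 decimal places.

9.236

With y = 0.0835:
  t   CF        PV=CF/(1+0.0835)^t    t·PV        t(t+1)·PV
  1        80.00        73.8348        73.8348         147.6696
  2        80.00        68.1447       136.2894         408.8683
  3     1,080.00       849.0573     2,547.1719      10,188.6878
  Σ                    991.0368     2,757.2962      10,745.2256
P = 991.0368.
Convexity = Σ t(t+1)·PV / [P·(1+y)²] = 10,745.2256 / (991.0368 × 1.173972) = 9.23566.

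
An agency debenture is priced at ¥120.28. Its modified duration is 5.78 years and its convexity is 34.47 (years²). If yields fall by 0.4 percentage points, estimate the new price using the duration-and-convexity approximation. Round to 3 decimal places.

¥123.094

Duration effect: -D_mod·Δy = -5.78 × (-0.004) = +0.023120
Convexity effect: ½·C·(Δy)² = 0.5 × 34.47 × (-0.004)² = +0.00027576
ΔP/P ≈ +0.023120 + 0.00027576 = +0.02339576
New price ≈ 120.28 × (1 + 0.02339576) = 123.0940420128.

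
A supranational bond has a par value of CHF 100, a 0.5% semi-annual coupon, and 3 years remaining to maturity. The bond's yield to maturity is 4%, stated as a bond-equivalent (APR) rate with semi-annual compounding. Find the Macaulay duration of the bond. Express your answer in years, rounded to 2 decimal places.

2.98 years

Periodic yield y = 0.02. Discount each cash flow and weight by its period:
  t   CF        PV=CF/(1+0.02)^t    t·PV
  1         0.25         0.2451         0.2451
  2         0.25         0.2403         0.4806
  3         0.25         0.2356         0.7067
  4         0.25         0.2310         0.9238
  5         0.25         0.2264         1.1322
  6       100.25        89.0191       534.1148
  Σ                     90.1975       537.6032
Price P = Σ PV = 90.1975.
Macaulay duration = Σ(t·PV) / P = 537.6032 / 90.1975 = 5.96029 half-year periods.
In years: 5.96029 / 2 = 2.98014 years.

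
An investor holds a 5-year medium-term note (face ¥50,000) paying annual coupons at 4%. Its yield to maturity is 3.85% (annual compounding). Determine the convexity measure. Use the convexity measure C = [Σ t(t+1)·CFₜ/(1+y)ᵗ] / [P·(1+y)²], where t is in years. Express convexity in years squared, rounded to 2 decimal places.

25.09

With y = 0.0385:
  t   CF        PV=CF/(1+0.0385)^t    t·PV        t(t+1)·PV
  1     2,000.00     1,925.8546     1,925.8546       3,851.7092
  2     2,000.00     1,854.4580     3,708.9159      11,126.7478
  3     2,000.00     1,785.7082     5,357.1246      21,428.4984
  4     2,000.00     1,719.5072     6,878.0287      34,390.1435
  5    52,000.00    43,049.7704   215,248.8519   1,291,493.1112
  Σ                 50,335.2983   233,118.7757   1,362,290.2101
P = 50,335.2983.
Convexity = Σ t(t+1)·PV / [P·(1+y)²] = 1,362,290.2101 / (50,335.2983 × 1.078482) = 25.09481.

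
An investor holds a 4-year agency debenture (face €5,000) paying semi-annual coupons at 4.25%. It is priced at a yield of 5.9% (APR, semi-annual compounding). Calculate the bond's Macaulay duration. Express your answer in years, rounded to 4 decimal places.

Periodic yield y = 0.0295. Discount each cash flow and weight by its period:
  t   CF        PV=CF/(1+0.0295)^t    t·PV
  1       106.25       103.2054       103.2054
  2       106.25       100.2481       200.4962
  3       106.25        97.3755       292.1266
  4       106.25        94.5853       378.3411
  5       106.25        91.8750       459.3748
  6       106.25        89.2423       535.4539
  7       106.25        86.6851       606.7957
  8     5,106.25     4,046.6092    32,372.8737
  Σ                  4,709.8260    34,948.6676
Price P = Σ PV = 4,709.8260.
Macaulay duration = Σ(t·PV) / P = 34,948.6676 / 4,709.8260 = 7.42037 half-year periods.
In years: 7.42037 / 2 = 3.71019 years.

3.7102 years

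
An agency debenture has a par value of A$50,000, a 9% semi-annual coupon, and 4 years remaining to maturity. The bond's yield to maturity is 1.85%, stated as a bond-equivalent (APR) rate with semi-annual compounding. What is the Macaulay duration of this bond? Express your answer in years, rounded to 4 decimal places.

3.5191 years

Periodic yield y = 0.00925. Discount each cash flow and weight by its period:
  t   CF        PV=CF/(1+0.00925)^t    t·PV
  1     2,250.00     2,229.3783     2,229.3783
  2     2,250.00     2,208.9455     4,417.8910
  3     2,250.00     2,188.7000     6,566.1001
  4     2,250.00     2,168.6401     8,674.5604
  5     2,250.00     2,148.7640    10,743.8202
  6     2,250.00     2,129.0701    12,774.4209
  7     2,250.00     2,109.5567    14,766.8972
  8    52,250.00    48,539.6041   388,316.8331
  Σ                 63,722.6590   448,489.9011
Price P = Σ PV = 63,722.6590.
Macaulay duration = Σ(t·PV) / P = 448,489.9011 / 63,722.6590 = 7.03815 half-year periods.
In years: 7.03815 / 2 = 3.51908 years.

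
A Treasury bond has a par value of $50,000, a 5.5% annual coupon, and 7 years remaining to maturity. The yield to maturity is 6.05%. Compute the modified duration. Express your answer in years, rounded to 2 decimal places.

5.64 years

Periodic yield y = 0.0605. First find Macaulay duration:
  t   CF        PV=CF/(1+0.0605)^t    t·PV
  1     2,750.00     2,593.1165     2,593.1165
  2     2,750.00     2,445.1829     4,890.3658
  3     2,750.00     2,305.6887     6,917.0662
  4     2,750.00     2,174.1525     8,696.6100
  5     2,750.00     2,050.1202    10,250.6011
  6     2,750.00     1,933.1638    11,598.9829
  7    52,750.00    34,966.1450   244,763.0149
  Σ                 48,467.5696   289,709.7573
P = 48,467.5696; Macaulay duration = 289,709.7573 / 48,467.5696 = 5.97739 years.
Modified duration = D_Mac / (1 + y) = 5.97739 / 1.0605 = 5.63639 years.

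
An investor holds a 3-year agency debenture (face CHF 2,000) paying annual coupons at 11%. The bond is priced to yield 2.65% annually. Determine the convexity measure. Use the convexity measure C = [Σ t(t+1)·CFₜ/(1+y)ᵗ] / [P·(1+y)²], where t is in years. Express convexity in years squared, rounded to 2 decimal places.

With y = 0.0265:
  t   CF        PV=CF/(1+0.0265)^t    t·PV        t(t+1)·PV
  1       220.00       214.3205       214.3205         428.6410
  2       220.00       208.7876       417.5753       1,252.7258
  3     2,220.00     2,052.4667     6,157.4000      24,629.6000
  Σ                  2,475.5748     6,789.2958      26,310.9669
P = 2,475.5748.
Convexity = Σ t(t+1)·PV / [P·(1+y)²] = 26,310.9669 / (2,475.5748 × 1.053702) = 10.08655.

10.09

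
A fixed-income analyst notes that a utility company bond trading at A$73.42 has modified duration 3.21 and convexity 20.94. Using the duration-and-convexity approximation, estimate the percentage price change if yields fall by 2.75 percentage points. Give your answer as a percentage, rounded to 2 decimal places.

+9.62%

Duration effect: -D_mod·Δy = -3.21 × (-0.0275) = +0.088275
Convexity effect: ½·C·(Δy)² = 0.5 × 20.94 × (-0.0275)² = +0.0079179375
ΔP/P ≈ +0.088275 + 0.0079179375 = +0.0961929375
= +9.61929375%.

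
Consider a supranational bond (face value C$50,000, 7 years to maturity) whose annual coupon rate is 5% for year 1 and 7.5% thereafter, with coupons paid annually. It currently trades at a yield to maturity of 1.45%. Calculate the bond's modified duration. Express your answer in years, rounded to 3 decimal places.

Periodic yield y = 0.0145. First find Macaulay duration:
  t   CF        PV=CF/(1+0.0145)^t    t·PV
  1     2,500.00     2,464.2681     2,464.2681
  2     3,750.00     3,643.5704     7,287.1408
  3     3,750.00     3,591.4937    10,774.4812
  4     3,750.00     3,540.1614    14,160.6456
  5     3,750.00     3,489.5627    17,447.8137
  6     3,750.00     3,439.6873    20,638.1236
  7    53,750.00    48,597.5202   340,182.6414
  Σ                 68,766.2639   412,955.1145
P = 68,766.2639; Macaulay duration = 412,955.1145 / 68,766.2639 = 6.00520 years.
Modified duration = D_Mac / (1 + y) = 6.00520 / 1.0145 = 5.91937 years.

5.919 years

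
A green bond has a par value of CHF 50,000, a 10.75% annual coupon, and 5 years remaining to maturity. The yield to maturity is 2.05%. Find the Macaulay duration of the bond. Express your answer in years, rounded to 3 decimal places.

Periodic yield y = 0.0205. Discount each cash flow and weight by its year:
  t   CF        PV=CF/(1+0.0205)^t    t·PV
  1     5,375.00     5,267.0260     5,267.0260
  2     5,375.00     5,161.2209    10,322.4419
  3     5,375.00     5,057.5413    15,172.6240
  4     5,375.00     4,955.9445    19,823.7779
  5    55,375.00    50,032.0956   250,160.4781
  Σ                 70,473.8284   300,746.3479
Price P = Σ PV = 70,473.8284.
Macaulay duration = Σ(t·PV) / P = 300,746.3479 / 70,473.8284 = 4.26749 years.

4.267 years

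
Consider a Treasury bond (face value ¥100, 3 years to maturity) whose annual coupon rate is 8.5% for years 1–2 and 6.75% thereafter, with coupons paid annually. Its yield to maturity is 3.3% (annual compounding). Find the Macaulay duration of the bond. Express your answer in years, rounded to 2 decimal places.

Periodic yield y = 0.033. Discount each cash flow and weight by its year:
  t   CF        PV=CF/(1+0.033)^t    t·PV
  1         8.50         8.2285         8.2285
  2         8.50         7.9656        15.9312
  3       106.75        96.8427       290.5281
  Σ                    113.0368       314.6878
Price P = Σ PV = 113.0368.
Macaulay duration = Σ(t·PV) / P = 314.6878 / 113.0368 = 2.78394 years.

2.78 years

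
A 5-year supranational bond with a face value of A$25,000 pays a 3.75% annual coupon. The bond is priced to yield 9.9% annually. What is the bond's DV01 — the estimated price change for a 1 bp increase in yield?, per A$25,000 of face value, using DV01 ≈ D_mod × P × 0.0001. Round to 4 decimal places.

A$8.0062

Periodic yield y = 0.099.
  t   CF        PV=CF/(1+0.099)^t    t·PV
  1       937.50       853.0482       853.0482
  2       937.50       776.2040     1,552.4081
  3       937.50       706.2821     2,118.8463
  4       937.50       642.6589     2,570.6355
  5    25,937.50    16,178.5521    80,892.7605
  Σ                 19,156.7453    87,987.6986
P = 19,156.7453; D_Mac = 4.59304 yrs; D_mod = 4.17929 yrs.
DV01 ≈ 4.17929 × 19,156.7453 × 0.0001 = 8.006160.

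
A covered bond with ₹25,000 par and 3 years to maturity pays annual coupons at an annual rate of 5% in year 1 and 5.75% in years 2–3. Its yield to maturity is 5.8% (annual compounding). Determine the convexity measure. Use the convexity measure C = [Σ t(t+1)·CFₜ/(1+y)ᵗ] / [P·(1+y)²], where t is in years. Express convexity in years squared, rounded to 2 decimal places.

With y = 0.058:
  t   CF        PV=CF/(1+0.058)^t    t·PV        t(t+1)·PV
  1     1,250.00     1,181.4745     1,181.4745       2,362.9490
  2     1,437.50     1,284.2114     2,568.4228       7,705.2683
  3    26,437.50    22,323.5563    66,970.6688     267,882.6754
  Σ                 24,789.2422    70,720.5661     277,950.8927
P = 24,789.2422.
Convexity = Σ t(t+1)·PV / [P·(1+y)²] = 277,950.8927 / (24,789.2422 × 1.119364) = 10.01690.

10.02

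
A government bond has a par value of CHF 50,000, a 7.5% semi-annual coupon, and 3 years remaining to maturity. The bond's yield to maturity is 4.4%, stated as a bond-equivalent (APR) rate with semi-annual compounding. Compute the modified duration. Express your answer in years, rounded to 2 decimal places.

Periodic yield y = 0.022. First find Macaulay duration:
  t   CF        PV=CF/(1+0.022)^t    t·PV
  1     1,875.00     1,834.6380     1,834.6380
  2     1,875.00     1,795.1448     3,590.2896
  3     1,875.00     1,756.5017     5,269.5052
  4     1,875.00     1,718.6905     6,874.7622
  5     1,875.00     1,681.6933     8,408.4665
  6    51,875.00    45,525.2915   273,151.7488
  Σ                 54,311.9598   299,129.4102
P = 54,311.9598; Macaulay duration = 299,129.4102 / 54,311.9598 = 5.50762 half-year periods = 2.75381 years.
Modified duration = D_Mac / (1 + y) = 2.75381 / 1.022 = 2.69453 years.

2.69 years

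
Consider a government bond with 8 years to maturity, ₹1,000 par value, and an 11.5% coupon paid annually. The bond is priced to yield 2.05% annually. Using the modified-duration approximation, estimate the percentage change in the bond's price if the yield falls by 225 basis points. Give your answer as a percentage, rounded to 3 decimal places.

+13.685%

Periodic yield y = 0.0205. Modified duration first:
  t   CF        PV=CF/(1+0.0205)^t    t·PV
  1       115.00       112.6899       112.6899
  2       115.00       110.4261       220.8522
  3       115.00       108.2079       324.6236
  4       115.00       106.0342       424.1366
  5       115.00       103.9041       519.5206
  6       115.00       101.8169       610.9013
  7       115.00        99.7716       698.4009
  8     1,115.00       947.9181     7,583.3444
  Σ                  1,690.7686    10,494.4696
P = 1,690.7686; D_Mac = 6.20692 yrs; D_mod = 6.20692/(1+0.0205) = 6.08224 yrs.
ΔP/P ≈ -D_mod · Δy = -6.08224 × (-0.0225) = +0.136850 = +13.6850%.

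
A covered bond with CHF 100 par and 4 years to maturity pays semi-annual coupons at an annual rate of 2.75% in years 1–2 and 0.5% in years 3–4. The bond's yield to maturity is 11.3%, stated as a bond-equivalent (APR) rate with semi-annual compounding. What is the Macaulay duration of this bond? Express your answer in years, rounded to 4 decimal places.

Periodic yield y = 0.0565. Discount each cash flow and weight by its period:
  t   CF        PV=CF/(1+0.0565)^t    t·PV
  1        1.375         1.3015         1.3015
  2        1.375         1.2319         2.4637
  3        1.375         1.1660         3.4980
  4        1.375         1.1036         4.4145
  5        0.250         0.1899         0.9496
  6        0.250         0.1798         1.0786
  7        0.250         0.1702         1.1911
  8      100.250        64.5845       516.6761
  Σ                     69.9273       531.5732
Price P = Σ PV = 69.9273.
Macaulay duration = Σ(t·PV) / P = 531.5732 / 69.9273 = 7.60179 half-year periods.
In years: 7.60179 / 2 = 3.80090 years.

3.8009 years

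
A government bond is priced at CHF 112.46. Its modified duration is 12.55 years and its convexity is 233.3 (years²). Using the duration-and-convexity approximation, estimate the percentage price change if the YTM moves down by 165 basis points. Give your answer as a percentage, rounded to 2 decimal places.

Duration effect: -D_mod·Δy = -12.55 × (-0.0165) = +0.207075
Convexity effect: ½·C·(Δy)² = 0.5 × 233.3 × (-0.0165)² = +0.0317579625
ΔP/P ≈ +0.207075 + 0.0317579625 = +0.2388329625
= +23.88329625%.

+23.88%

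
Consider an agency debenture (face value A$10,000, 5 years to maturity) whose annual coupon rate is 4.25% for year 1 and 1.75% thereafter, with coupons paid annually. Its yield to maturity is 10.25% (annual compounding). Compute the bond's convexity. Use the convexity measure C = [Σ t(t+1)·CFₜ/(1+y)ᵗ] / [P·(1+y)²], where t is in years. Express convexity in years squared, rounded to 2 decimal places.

22.60

With y = 0.1025:
  t   CF        PV=CF/(1+0.1025)^t    t·PV        t(t+1)·PV
  1       425.00       385.4875       385.4875         770.9751
  2       175.00       143.9729       287.9459         863.8376
  3       175.00       130.5877       391.7631       1,567.0523
  4       175.00       118.4469       473.7876       2,368.9378
  5    10,175.00     6,246.5674    31,232.8368     187,397.0206
  Σ                  7,025.0624    32,771.8208     192,967.8234
P = 7,025.0624.
Convexity = Σ t(t+1)·PV / [P·(1+y)²] = 192,967.8234 / (7,025.0624 × 1.215506) = 22.59839.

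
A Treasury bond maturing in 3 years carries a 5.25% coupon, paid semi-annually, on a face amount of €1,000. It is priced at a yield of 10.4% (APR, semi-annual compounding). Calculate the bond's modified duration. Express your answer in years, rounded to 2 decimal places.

2.66 years

Periodic yield y = 0.052. First find Macaulay duration:
  t   CF        PV=CF/(1+0.052)^t    t·PV
  1        26.25        24.9525        24.9525
  2        26.25        23.7191        47.4382
  3        26.25        22.5467        67.6400
  4        26.25        21.4322        85.7287
  5        26.25        20.3728       101.8640
  6     1,026.25       757.1096     4,542.6574
  Σ                    870.1327     4,870.2807
P = 870.1327; Macaulay duration = 4,870.2807 / 870.1327 = 5.59717 half-year periods = 2.79858 years.
Modified duration = D_Mac / (1 + y) = 2.79858 / 1.052 = 2.66025 years.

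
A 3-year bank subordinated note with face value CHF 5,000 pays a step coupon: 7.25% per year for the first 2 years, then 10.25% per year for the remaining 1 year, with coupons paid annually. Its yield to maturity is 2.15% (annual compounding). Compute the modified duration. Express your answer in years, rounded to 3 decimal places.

Periodic yield y = 0.0215. First find Macaulay duration:
  t   CF        PV=CF/(1+0.0215)^t    t·PV
  1       362.50       354.8703       354.8703
  2       362.50       347.4012       694.8023
  3     5,512.50     5,171.7020    15,515.1059
  Σ                  5,873.9734    16,564.7785
P = 5,873.9734; Macaulay duration = 16,564.7785 / 5,873.9734 = 2.82003 years.
Modified duration = D_Mac / (1 + y) = 2.82003 / 1.0215 = 2.76068 years.

2.761 years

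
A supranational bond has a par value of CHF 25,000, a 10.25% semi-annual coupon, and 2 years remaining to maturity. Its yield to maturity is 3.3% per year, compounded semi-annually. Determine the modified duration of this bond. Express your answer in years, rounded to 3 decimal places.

Periodic yield y = 0.0165. First find Macaulay duration:
  t   CF        PV=CF/(1+0.0165)^t    t·PV
  1     1,281.25     1,260.4525     1,260.4525
  2     1,281.25     1,239.9927     2,479.9853
  3     1,281.25     1,219.8649     3,659.5947
  4    26,281.25    24,615.9435    98,463.7738
  Σ                 28,336.2535   105,863.8063
P = 28,336.2535; Macaulay duration = 105,863.8063 / 28,336.2535 = 3.73598 half-year periods = 1.86799 years.
Modified duration = D_Mac / (1 + y) = 1.86799 / 1.0165 = 1.83767 years.

1.838 years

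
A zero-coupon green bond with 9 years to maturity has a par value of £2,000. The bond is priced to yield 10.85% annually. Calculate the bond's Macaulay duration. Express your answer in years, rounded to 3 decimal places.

9.000 years

A zero-coupon bond has a single cash flow at maturity, so its Macaulay duration equals its maturity: 9 years.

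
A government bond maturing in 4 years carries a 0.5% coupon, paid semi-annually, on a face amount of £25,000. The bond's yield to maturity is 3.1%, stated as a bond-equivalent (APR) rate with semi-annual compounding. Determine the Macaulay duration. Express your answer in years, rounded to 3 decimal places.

3.963 years

Periodic yield y = 0.0155. Discount each cash flow and weight by its period:
  t   CF        PV=CF/(1+0.0155)^t    t·PV
  1        62.50        61.5460        61.5460
  2        62.50        60.6066       121.2133
  3        62.50        59.6816       179.0447
  4        62.50        58.7706       235.0825
  5        62.50        57.8736       289.3679
  6        62.50        56.9902       341.9414
  7        62.50        56.1204       392.8426
  8    25,062.50    22,160.7762   177,286.2097
  Σ                 22,572.3653   178,907.2481
Price P = Σ PV = 22,572.3653.
Macaulay duration = Σ(t·PV) / P = 178,907.2481 / 22,572.3653 = 7.92594 half-year periods.
In years: 7.92594 / 2 = 3.96297 years.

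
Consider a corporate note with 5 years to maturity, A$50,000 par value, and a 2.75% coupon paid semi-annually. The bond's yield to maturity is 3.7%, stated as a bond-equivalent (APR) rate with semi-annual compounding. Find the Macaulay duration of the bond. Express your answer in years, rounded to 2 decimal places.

Periodic yield y = 0.0185. Discount each cash flow and weight by its period:
  t   CF        PV=CF/(1+0.0185)^t    t·PV
  1       687.50       675.0123       675.0123
  2       687.50       662.7514     1,325.5027
  3       687.50       650.7132     1,952.1395
  4       687.50       638.8936     2,555.5746
  5       687.50       627.2888     3,136.4440
  6       687.50       615.8948     3,695.3685
  7       687.50       604.7077     4,232.9536
  8       687.50       593.7238     4,749.7902
  9       687.50       582.9394     5,246.4545
  10   50,687.50    42,197.8708   421,978.7081
  Σ                 47,849.7957   449,547.9480
Price P = Σ PV = 47,849.7957.
Macaulay duration = Σ(t·PV) / P = 449,547.9480 / 47,849.7957 = 9.39498 half-year periods.
In years: 9.39498 / 2 = 4.69749 years.

4.70 years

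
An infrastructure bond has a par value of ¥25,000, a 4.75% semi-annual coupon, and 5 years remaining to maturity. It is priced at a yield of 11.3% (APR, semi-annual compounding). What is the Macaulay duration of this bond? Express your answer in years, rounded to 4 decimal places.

4.4171 years

Periodic yield y = 0.0565. Discount each cash flow and weight by its period:
  t   CF        PV=CF/(1+0.0565)^t    t·PV
  1       593.75       561.9972       561.9972
  2       593.75       531.9424     1,063.8848
  3       593.75       503.4949     1,510.4848
  4       593.75       476.5688     1,906.2752
  5       593.75       451.0826     2,255.4132
  6       593.75       426.9594     2,561.7566
  7       593.75       404.1263     2,828.8841
  8       593.75       382.5142     3,060.1139
  9       593.75       362.0580     3,258.5217
  10   25,593.75    14,771.9868   147,719.8675
  Σ                 18,872.7307   166,727.1992
Price P = Σ PV = 18,872.7307.
Macaulay duration = Σ(t·PV) / P = 166,727.1992 / 18,872.7307 = 8.83429 half-year periods.
In years: 8.83429 / 2 = 4.41715 years.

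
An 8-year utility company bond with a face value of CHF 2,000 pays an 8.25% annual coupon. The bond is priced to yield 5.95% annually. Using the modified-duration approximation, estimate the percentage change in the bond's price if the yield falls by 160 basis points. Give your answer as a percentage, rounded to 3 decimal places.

+9.503%

Periodic yield y = 0.0595. Modified duration first:
  t   CF        PV=CF/(1+0.0595)^t    t·PV
  1       165.00       155.7338       155.7338
  2       165.00       146.9880       293.9761
  3       165.00       138.7334       416.2002
  4       165.00       130.9423       523.7694
  5       165.00       123.5888       617.9440
  6       165.00       116.6482       699.8894
  7       165.00       110.0974       770.6821
  8     2,165.00     1,363.4845    10,907.8762
  Σ                  2,286.2166    14,386.0712
P = 2,286.2166; D_Mac = 6.29252 yrs; D_mod = 6.29252/(1+0.0595) = 5.93914 yrs.
ΔP/P ≈ -D_mod · Δy = -5.93914 × (-0.016) = +0.095026 = +9.5026%.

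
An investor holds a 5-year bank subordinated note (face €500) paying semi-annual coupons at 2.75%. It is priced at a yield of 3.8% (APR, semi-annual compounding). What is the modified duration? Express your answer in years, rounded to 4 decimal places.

4.6091 years

Periodic yield y = 0.019. First find Macaulay duration:
  t   CF        PV=CF/(1+0.019)^t    t·PV
  1        6.875         6.7468         6.7468
  2        6.875         6.6210        13.2420
  3        6.875         6.4976        19.4927
  4        6.875         6.3764        25.5056
  5        6.875         6.2575        31.2876
  6        6.875         6.1408        36.8450
  7        6.875         6.0263        42.1844
  8        6.875         5.9140        47.3118
  9        6.875         5.8037        52.2333
  10     506.875       419.9127     4,199.1272
  Σ                    476.2969     4,473.9764
P = 476.2969; Macaulay duration = 4,473.9764 / 476.2969 = 9.39325 half-year periods = 4.69663 years.
Modified duration = D_Mac / (1 + y) = 4.69663 / 1.019 = 4.60905 years.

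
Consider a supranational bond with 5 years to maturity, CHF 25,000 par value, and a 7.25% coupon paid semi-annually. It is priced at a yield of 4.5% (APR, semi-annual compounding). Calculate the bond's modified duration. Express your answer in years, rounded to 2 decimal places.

4.23 years

Periodic yield y = 0.0225. First find Macaulay duration:
  t   CF        PV=CF/(1+0.0225)^t    t·PV
  1       906.25       886.3081       886.3081
  2       906.25       866.8050     1,733.6099
  3       906.25       847.7310     2,543.1930
  4       906.25       829.0768     3,316.3071
  5       906.25       810.8330     4,054.1652
  6       906.25       792.9907     4,757.9445
  7       906.25       775.5411     5,428.7875
  8       906.25       758.4754     6,067.8030
  9       906.25       741.7852     6,676.0669
  10   25,906.25    20,738.2156   207,382.1561
  Σ                 28,047.7619   242,846.3413
P = 28,047.7619; Macaulay duration = 242,846.3413 / 28,047.7619 = 8.65831 half-year periods = 4.32916 years.
Modified duration = D_Mac / (1 + y) = 4.32916 / 1.0225 = 4.23389 years.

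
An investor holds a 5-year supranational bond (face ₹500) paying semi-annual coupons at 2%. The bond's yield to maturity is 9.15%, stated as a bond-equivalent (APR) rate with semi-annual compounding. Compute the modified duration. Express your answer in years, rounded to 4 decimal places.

Periodic yield y = 0.04575. First find Macaulay duration:
  t   CF        PV=CF/(1+0.04575)^t    t·PV
  1         5.00         4.7813         4.7813
  2         5.00         4.5721         9.1442
  3         5.00         4.3721        13.1162
  4         5.00         4.1808        16.7232
  5         5.00         3.9979        19.9894
  6         5.00         3.8230        22.9379
  7         5.00         3.6557        25.5902
  8         5.00         3.4958        27.9664
  9         5.00         3.3429        30.0858
  10      505.00       322.8588     3,228.5881
  Σ                    359.0803     3,398.9227
P = 359.0803; Macaulay duration = 3,398.9227 / 359.0803 = 9.46563 half-year periods = 4.73282 years.
Modified duration = D_Mac / (1 + y) = 4.73282 / 1.04575 = 4.52576 years.

4.5258 years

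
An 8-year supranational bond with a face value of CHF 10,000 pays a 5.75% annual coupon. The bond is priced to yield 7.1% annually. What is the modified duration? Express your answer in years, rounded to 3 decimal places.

6.130 years

Periodic yield y = 0.071. First find Macaulay duration:
  t   CF        PV=CF/(1+0.071)^t    t·PV
  1       575.00       536.8814       536.8814
  2       575.00       501.2898     1,002.5797
  3       575.00       468.0577     1,404.1732
  4       575.00       437.0287     1,748.1148
  5       575.00       408.0567     2,040.2834
  6       575.00       381.0053     2,286.0318
  7       575.00       355.7472     2,490.2307
  8    10,575.00     6,108.9224    48,871.3793
  Σ                  9,196.9893    60,379.6744
P = 9,196.9893; Macaulay duration = 60,379.6744 / 9,196.9893 = 6.56516 years.
Modified duration = D_Mac / (1 + y) = 6.56516 / 1.071 = 6.12993 years.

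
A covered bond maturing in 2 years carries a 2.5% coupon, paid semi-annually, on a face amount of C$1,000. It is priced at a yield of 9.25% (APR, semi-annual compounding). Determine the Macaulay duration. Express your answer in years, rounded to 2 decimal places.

1.96 years

Periodic yield y = 0.04625. Discount each cash flow and weight by its period:
  t   CF        PV=CF/(1+0.04625)^t    t·PV
  1        12.50        11.9474        11.9474
  2        12.50        11.4193        22.8386
  3        12.50        10.9145        32.7435
  4     1,012.50       844.9931     3,379.9723
  Σ                    879.2743     3,447.5018
Price P = Σ PV = 879.2743.
Macaulay duration = Σ(t·PV) / P = 3,447.5018 / 879.2743 = 3.92085 half-year periods.
In years: 3.92085 / 2 = 1.96042 years.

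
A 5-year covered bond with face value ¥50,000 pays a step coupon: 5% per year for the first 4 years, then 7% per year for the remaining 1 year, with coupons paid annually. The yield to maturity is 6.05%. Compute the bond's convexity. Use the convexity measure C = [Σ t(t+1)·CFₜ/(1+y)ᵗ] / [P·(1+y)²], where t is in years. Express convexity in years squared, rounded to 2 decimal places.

With y = 0.0605:
  t   CF        PV=CF/(1+0.0605)^t    t·PV        t(t+1)·PV
  1     2,500.00     2,357.3786     2,357.3786       4,714.7572
  2     2,500.00     2,222.8935     4,445.7871      13,337.3612
  3     2,500.00     2,096.0807     6,288.2420      25,152.9679
  4     2,500.00     1,976.5023     7,906.0091      39,530.0454
  5    53,500.00    39,884.1571   199,420.7853   1,196,524.7117
  Σ                 48,537.0121   220,418.2020   1,279,259.8434
P = 48,537.0121.
Convexity = Σ t(t+1)·PV / [P·(1+y)²] = 1,279,259.8434 / (48,537.0121 × 1.124660) = 23.43497.

23.43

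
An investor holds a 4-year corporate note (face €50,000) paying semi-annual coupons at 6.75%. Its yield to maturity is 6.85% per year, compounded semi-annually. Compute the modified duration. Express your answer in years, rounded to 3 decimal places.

Periodic yield y = 0.03425. First find Macaulay duration:
  t   CF        PV=CF/(1+0.03425)^t    t·PV
  1     1,687.50     1,631.6171     1,631.6171
  2     1,687.50     1,577.5848     3,155.1697
  3     1,687.50     1,525.3419     4,576.0256
  4     1,687.50     1,474.8290     5,899.3159
  5     1,687.50     1,425.9889     7,129.9443
  6     1,687.50     1,378.7661     8,272.5967
  7     1,687.50     1,333.1072     9,331.7504
  8    51,687.50    39,480.3769   315,843.0154
  Σ                 49,827.6119   355,839.4352
P = 49,827.6119; Macaulay duration = 355,839.4352 / 49,827.6119 = 7.14141 half-year periods = 3.57071 years.
Modified duration = D_Mac / (1 + y) = 3.57071 / 1.03425 = 3.45246 years.

3.452 years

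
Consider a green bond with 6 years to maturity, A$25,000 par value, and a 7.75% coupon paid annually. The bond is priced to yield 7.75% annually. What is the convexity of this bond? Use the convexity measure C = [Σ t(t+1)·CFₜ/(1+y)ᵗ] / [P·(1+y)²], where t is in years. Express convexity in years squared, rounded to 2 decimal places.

28.39

With y = 0.0775:
  t   CF        PV=CF/(1+0.0775)^t    t·PV        t(t+1)·PV
  1     1,937.50     1,798.1439     1,798.1439       3,596.2877
  2     1,937.50     1,668.8110     3,337.6220      10,012.8660
  3     1,937.50     1,548.7805     4,646.3415      18,585.3661
  4     1,937.50     1,437.3833     5,749.5332      28,747.6661
  5     1,937.50     1,333.9984     6,669.9921      40,019.9528
  6    26,937.50    17,212.8829   103,277.2975     722,941.0822
  Σ                 25,000.0000   125,478.9302     823,903.2209
P = 25,000.0000.
Convexity = Σ t(t+1)·PV / [P·(1+y)²] = 823,903.2209 / (25,000.0000 × 1.161006) = 28.38583.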